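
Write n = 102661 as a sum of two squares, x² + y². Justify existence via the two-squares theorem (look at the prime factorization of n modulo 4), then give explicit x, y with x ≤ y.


Step 1: Factor n = 102661 = 13 · 53 · 149.
Step 2: Check the mod-4 condition on each prime factor: 13 ≡ 1 (mod 4), exponent 1; 53 ≡ 1 (mod 4), exponent 1; 149 ≡ 1 (mod 4), exponent 1.
All primes ≡ 3 (mod 4) appear to even exponent (or don't appear), so by the two-squares theorem n IS expressible as a sum of two squares.
Step 3: Build a representation. Here n = 13 · 53 · 149 is a product of primes ≡ 1 (mod 4). Each prime p ≡ 1 (mod 4) is itself a sum of two squares; find a² by testing p − a² for a perfect square:
  13: 13 − 1² = 12, 13 − 2² = 9 = 3² ⇒ 13 = 2² + 3².
  53: 53 − 1² = 52, 53 − 2² = 49 = 7² ⇒ 53 = 2² + 7².
  149: 149 − 1² = 148, 149 − 2² = 145, 149 − 3² = 140, 149 − 4² = 133, 149 − 5² = 124, 149 − 6² = 113, 149 − 7² = 100 = 10² ⇒ 149 = 7² + 10².
  Combine using the Brahmagupta–Fibonacci identity (a² + b²)(c² + d²) = (ac − bd)² + (ad + bc)² = (ac + bd)² + (ad − bc)²:
  13 · 53 = 689: from (2² + 3²)(2² + 7²), take (2·2 − 3·7, 2·7 + 3·2) = (4 − 21, 14 + 6) = (-17, 20); dropping signs (only squares matter) gives (17, 20); check 17² + 20² = 289 + 400 = 689 ✓.
  689 · 149 = 102661: from (17² + 20²)(7² + 10²), take (17·7 − 20·10, 17·10 + 20·7) = (119 − 200, 170 + 140) = (-81, 310); dropping signs (only squares matter) gives (81, 310); check 81² + 310² = 6561 + 96100 = 102661 ✓.
Step 4: Order so x ≤ y and verify: 81² + 310² = 6561 + 96100 = 102661 = n. ✓

n = 102661 = 81² + 310² (one valid representation with x ≤ y).


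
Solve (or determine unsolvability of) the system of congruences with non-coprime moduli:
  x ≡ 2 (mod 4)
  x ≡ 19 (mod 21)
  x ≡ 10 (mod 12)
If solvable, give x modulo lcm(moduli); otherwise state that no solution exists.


Moduli 4, 21, 12 are not pairwise coprime, so CRT works modulo lcm(m_i) when all pairwise compatibility conditions hold.
Pairwise compatibility: gcd(m_i, m_j) must divide a_i - a_j for every pair.
Merge one congruence at a time:
  Start: x ≡ 2 (mod 4).
  Combine with x ≡ 19 (mod 21): gcd(4, 21) = 1; 19 - 2 = 17, which IS divisible by 1, so compatible.
    Write x = 2 + 4·t and substitute into x ≡ 19 (mod 21): 4·t ≡ 19 − 2 = 17 (mod 21).
    The inverse of 4 mod 21 is 16 (since 4·16 = 64 = 3·21 + 1), so t ≡ 16·17 = 272 ≡ 20 (mod 21).
    Then x = 2 + 4·20 = 82, valid modulo lcm(4, 21) = 84: x ≡ 82 (mod 84).
  Combine with x ≡ 10 (mod 12): gcd(84, 12) = 12; 10 - 82 = -72, which IS divisible by 12, so compatible.
    Write x = 82 + 84·t and substitute into x ≡ 10 (mod 12): 84·t ≡ 10 − 82 = -72 (mod 12).
    Divide the congruence (and modulus) by g = 12: 7·t ≡ -6 (mod 1).
    Modulo 1 every t works; take t = 0.
    Then x = 82 + 84·0 = 82, valid modulo lcm(84, 12) = 84: x ≡ 82 (mod 84).
Verify: 82 mod 4 = 2, 82 mod 21 = 19, 82 mod 12 = 10.

x ≡ 82 (mod 84).


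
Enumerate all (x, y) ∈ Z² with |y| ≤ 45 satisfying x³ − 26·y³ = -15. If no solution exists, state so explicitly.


The equation is x³ - 26y³ = -15. For fixed y, x³ = 26·y³ − 15, so a solution requires the RHS to be a perfect cube.
Strategy: iterate y from -45 to 45, compute RHS = 26·y³ − 15, and check whether it is a (positive or negative) perfect cube.
Check small values of y:
  y = 0: RHS = -15 is not a perfect cube.
  y = 1: RHS = 11 is not a perfect cube.
  y = -1: RHS = -41 is not a perfect cube.
  y = 2: RHS = 193 is not a perfect cube.
  y = -2: RHS = -223 is not a perfect cube.
  y = 3: RHS = 687 is not a perfect cube.
  y = -3: RHS = -717 is not a perfect cube.
Continuing the search up to |y| = 45 finds no solutions either.
No (x, y) in the scanned range satisfies the equation.

No integer solutions with |y| ≤ 45.


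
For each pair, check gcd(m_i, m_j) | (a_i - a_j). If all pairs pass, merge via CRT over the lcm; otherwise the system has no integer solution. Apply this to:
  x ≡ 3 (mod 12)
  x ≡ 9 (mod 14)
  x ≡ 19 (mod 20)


Moduli 12, 14, 20 are not pairwise coprime, so CRT works modulo lcm(m_i) when all pairwise compatibility conditions hold.
Pairwise compatibility: gcd(m_i, m_j) must divide a_i - a_j for every pair.
Merge one congruence at a time:
  Start: x ≡ 3 (mod 12).
  Combine with x ≡ 9 (mod 14): gcd(12, 14) = 2; 9 - 3 = 6, which IS divisible by 2, so compatible.
    Write x = 3 + 12·t and substitute into x ≡ 9 (mod 14): 12·t ≡ 9 − 3 = 6 (mod 14).
    Divide the congruence (and modulus) by g = 2: 6·t ≡ 3 (mod 7).
    The inverse of 6 mod 7 is 6 (since 6·6 = 36 = 5·7 + 1), so t ≡ 6·3 = 18 ≡ 4 (mod 7).
    Then x = 3 + 12·4 = 51, valid modulo lcm(12, 14) = 84: x ≡ 51 (mod 84).
  Combine with x ≡ 19 (mod 20): gcd(84, 20) = 4; 19 - 51 = -32, which IS divisible by 4, so compatible.
    Write x = 51 + 84·t and substitute into x ≡ 19 (mod 20): 84·t ≡ 19 − 51 = -32 (mod 20).
    Divide the congruence (and modulus) by g = 4: 21·t ≡ -8 (mod 5).
    Reduce coefficients mod 5: 1·t ≡ 2 (mod 5).
    So t ≡ 2 (mod 5).
    Then x = 51 + 84·2 = 219, valid modulo lcm(84, 20) = 420: x ≡ 219 (mod 420).
Verify: 219 mod 12 = 3, 219 mod 14 = 9, 219 mod 20 = 19.

x ≡ 219 (mod 420).


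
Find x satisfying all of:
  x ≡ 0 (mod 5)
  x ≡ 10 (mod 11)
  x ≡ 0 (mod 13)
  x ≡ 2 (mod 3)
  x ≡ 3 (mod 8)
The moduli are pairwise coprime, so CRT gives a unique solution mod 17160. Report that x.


Product of moduli M = 5 · 11 · 13 · 3 · 8 = 17160.
Merge one congruence at a time:
  Start: x ≡ 0 (mod 5).
  Combine with x ≡ 10 (mod 11); new modulus lcm = 55.
    Write x = 0 + 5·t and substitute into x ≡ 10 (mod 11): 5·t ≡ 10 − 0 = 10 (mod 11).
    The inverse of 5 mod 11 is 9 (since 5·9 = 45 = 4·11 + 1), so t ≡ 9·10 = 90 ≡ 2 (mod 11).
    Then x = 0 + 5·2 = 10, valid modulo lcm(5, 11) = 55: x ≡ 10 (mod 55).
  Combine with x ≡ 0 (mod 13); new modulus lcm = 715.
    Write x = 10 + 55·t and substitute into x ≡ 0 (mod 13): 55·t ≡ 0 − 10 = -10 (mod 13).
    Reduce coefficients mod 13: 3·t ≡ 3 (mod 13).
    The inverse of 3 mod 13 is 9 (since 3·9 = 27 = 2·13 + 1), so t ≡ 9·3 = 27 ≡ 1 (mod 13).
    Then x = 10 + 55·1 = 65, valid modulo lcm(55, 13) = 715: x ≡ 65 (mod 715).
  Combine with x ≡ 2 (mod 3); new modulus lcm = 2145.
    Write x = 65 + 715·t and substitute into x ≡ 2 (mod 3): 715·t ≡ 2 − 65 = -63 (mod 3).
    Reduce coefficients mod 3: 1·t ≡ 0 (mod 3).
    So t ≡ 0 (mod 3).
    Then x = 65 + 715·0 = 65, valid modulo lcm(715, 3) = 2145: x ≡ 65 (mod 2145).
  Combine with x ≡ 3 (mod 8); new modulus lcm = 17160.
    Write x = 65 + 2145·t and substitute into x ≡ 3 (mod 8): 2145·t ≡ 3 − 65 = -62 (mod 8).
    Reduce coefficients mod 8: 1·t ≡ 2 (mod 8).
    So t ≡ 2 (mod 8).
    Then x = 65 + 2145·2 = 4355, valid modulo lcm(2145, 8) = 17160: x ≡ 4355 (mod 17160).
Verify against each original: 4355 mod 5 = 0, 4355 mod 11 = 10, 4355 mod 13 = 0, 4355 mod 3 = 2, 4355 mod 8 = 3.

x ≡ 4355 (mod 17160).


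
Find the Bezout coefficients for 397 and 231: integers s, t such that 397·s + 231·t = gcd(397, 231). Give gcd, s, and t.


Euclidean algorithm on (397, 231) — divide until remainder is 0:
  397 = 1 · 231 + 166
  231 = 1 · 166 + 65
  166 = 2 · 65 + 36
  65 = 1 · 36 + 29
  36 = 1 · 29 + 7
  29 = 4 · 7 + 1
  7 = 7 · 1 + 0
gcd(397, 231) = 1.
Track Bezout coefficients alongside the remainders: start with r₀ = 397 = a·1 + b·0 (s = 1, t = 0) and r₁ = 231 = a·0 + b·1 (s = 0, t = 1); each new remainder r_{k+1} = r_{k-1} − q_k·r_k inherits s_{k+1} = s_{k-1} − q_k·s_k, t_{k+1} = t_{k-1} − q_k·t_k, so r_k = a·s_k + b·t_k at every step:
  q = 1: r = 166, s = 1 − 1·0 = 1, t = 0 − 1·1 = -1  (check: 397·1 + 231·(-1) = 166)
  q = 1: r = 65, s = 0 − 1·1 = -1, t = 1 − 1·(-1) = 2  (check: 397·(-1) + 231·2 = 65)
  q = 2: r = 36, s = 1 − 2·(-1) = 3, t = -1 − 2·2 = -5  (check: 397·3 + 231·(-5) = 36)
  q = 1: r = 29, s = -1 − 1·3 = -4, t = 2 − 1·(-5) = 7  (check: 397·(-4) + 231·7 = 29)
  q = 1: r = 7, s = 3 − 1·(-4) = 7, t = -5 − 1·7 = -12  (check: 397·7 + 231·(-12) = 7)
  q = 4: r = 1, s = -4 − 4·7 = -32, t = 7 − 4·(-12) = 55  (check: 397·(-32) + 231·55 = 1)
The row with r = 1 (the gcd) gives the Bezout coefficients s = -32, t = 55.
Result: 397 · (-32) + 231 · (55) = 1.

gcd(397, 231) = 1; s = -32, t = 55 (check: 397·(-32) + 231·55 = 1).


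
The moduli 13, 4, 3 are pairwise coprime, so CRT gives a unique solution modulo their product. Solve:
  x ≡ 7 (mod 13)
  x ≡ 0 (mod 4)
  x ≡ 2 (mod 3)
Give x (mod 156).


Moduli 13, 4, 3 are pairwise coprime; by CRT there is a unique solution modulo M = 13 · 4 · 3 = 156.
Solve pairwise, accumulating the modulus:
  Start with x ≡ 7 (mod 13).
  Combine with x ≡ 0 (mod 4): since gcd(13, 4) = 1, we get a unique residue mod 52.
    Write x = 7 + 13·t and substitute into x ≡ 0 (mod 4): 13·t ≡ 0 − 7 = -7 (mod 4).
    Reduce coefficients mod 4: 1·t ≡ 1 (mod 4).
    So t ≡ 1 (mod 4).
    Then x = 7 + 13·1 = 20, valid modulo lcm(13, 4) = 52: x ≡ 20 (mod 52).
  Combine with x ≡ 2 (mod 3): since gcd(52, 3) = 1, we get a unique residue mod 156.
    Write x = 20 + 52·t and substitute into x ≡ 2 (mod 3): 52·t ≡ 2 − 20 = -18 (mod 3).
    Reduce coefficients mod 3: 1·t ≡ 0 (mod 3).
    So t ≡ 0 (mod 3).
    Then x = 20 + 52·0 = 20, valid modulo lcm(52, 3) = 156: x ≡ 20 (mod 156).
Verify: 20 mod 13 = 7 ✓, 20 mod 4 = 0 ✓, 20 mod 3 = 2 ✓.

x ≡ 20 (mod 156).


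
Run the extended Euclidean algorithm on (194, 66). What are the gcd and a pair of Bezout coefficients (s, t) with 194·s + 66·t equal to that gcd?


Euclidean algorithm on (194, 66) — divide until remainder is 0:
  194 = 2 · 66 + 62
  66 = 1 · 62 + 4
  62 = 15 · 4 + 2
  4 = 2 · 2 + 0
gcd(194, 66) = 2.
Track Bezout coefficients alongside the remainders: start with r₀ = 194 = a·1 + b·0 (s = 1, t = 0) and r₁ = 66 = a·0 + b·1 (s = 0, t = 1); each new remainder r_{k+1} = r_{k-1} − q_k·r_k inherits s_{k+1} = s_{k-1} − q_k·s_k, t_{k+1} = t_{k-1} − q_k·t_k, so r_k = a·s_k + b·t_k at every step:
  q = 2: r = 62, s = 1 − 2·0 = 1, t = 0 − 2·1 = -2  (check: 194·1 + 66·(-2) = 62)
  q = 1: r = 4, s = 0 − 1·1 = -1, t = 1 − 1·(-2) = 3  (check: 194·(-1) + 66·3 = 4)
  q = 15: r = 2, s = 1 − 15·(-1) = 16, t = -2 − 15·3 = -47  (check: 194·16 + 66·(-47) = 2)
The row with r = 2 (the gcd) gives the Bezout coefficients s = 16, t = -47.
Result: 194 · (16) + 66 · (-47) = 2.

gcd(194, 66) = 2; s = 16, t = -47 (check: 194·16 + 66·(-47) = 2).


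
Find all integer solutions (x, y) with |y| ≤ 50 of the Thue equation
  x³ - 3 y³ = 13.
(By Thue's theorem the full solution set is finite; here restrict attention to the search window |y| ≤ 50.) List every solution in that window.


The equation is x³ - 3y³ = 13. For fixed y, x³ = 3·y³ + 13, so a solution requires the RHS to be a perfect cube.
Strategy: iterate y from -50 to 50, compute RHS = 3·y³ + 13, and check whether it is a (positive or negative) perfect cube.
Check small values of y:
  y = 0: RHS = 13 is not a perfect cube.
  y = 1: RHS = 16 is not a perfect cube.
  y = -1: RHS = 10 is not a perfect cube.
  y = 2: RHS = 37 is not a perfect cube.
  y = -2: RHS = -11 is not a perfect cube.
  y = 3: RHS = 94 is not a perfect cube.
  y = -3: RHS = -68 is not a perfect cube.
Continuing the search up to |y| = 50 finds no solutions either.
No (x, y) in the scanned range satisfies the equation.

No integer solutions with |y| ≤ 50.


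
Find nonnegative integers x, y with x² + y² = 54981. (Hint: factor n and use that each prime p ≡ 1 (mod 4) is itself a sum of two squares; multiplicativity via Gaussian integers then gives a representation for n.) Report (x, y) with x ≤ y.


Step 1: Factor n = 54981 = 3^2 · 41 · 149.
Step 2: Check the mod-4 condition on each prime factor: 3 ≡ 3 (mod 4), exponent 2 (must be even); 41 ≡ 1 (mod 4), exponent 1; 149 ≡ 1 (mod 4), exponent 1.
All primes ≡ 3 (mod 4) appear to even exponent (or don't appear), so by the two-squares theorem n IS expressible as a sum of two squares.
Step 3: Build a representation. Group n = k² · m with k = 3 and m = 41 · 149 = 6109 (a product of primes ≡ 1 (mod 4)); a representation of m scales to one of n via (k·x)² + (k·y)² = k²(x² + y²). Each prime p ≡ 1 (mod 4) is itself a sum of two squares; find a² by testing p − a² for a perfect square:
  41: 41 − 1² = 40, 41 − 2² = 37, 41 − 3² = 32, 41 − 4² = 25 = 5² ⇒ 41 = 4² + 5².
  149: 149 − 1² = 148, 149 − 2² = 145, 149 − 3² = 140, 149 − 4² = 133, 149 − 5² = 124, 149 − 6² = 113, 149 − 7² = 100 = 10² ⇒ 149 = 7² + 10².
  Combine using the Brahmagupta–Fibonacci identity (a² + b²)(c² + d²) = (ac − bd)² + (ad + bc)² = (ac + bd)² + (ad − bc)²:
  41 · 149 = 6109: from (4² + 5²)(7² + 10²), take (4·7 − 5·10, 4·10 + 5·7) = (28 − 50, 40 + 35) = (-22, 75); dropping signs (only squares matter) gives (22, 75); check 22² + 75² = 484 + 5625 = 6109 ✓.
  Scale by k = 3: (3·22, 3·75) = (66, 225).
Step 4: Order so x ≤ y and verify: 66² + 225² = 4356 + 50625 = 54981 = n. ✓

n = 54981 = 66² + 225² (one valid representation with x ≤ y).


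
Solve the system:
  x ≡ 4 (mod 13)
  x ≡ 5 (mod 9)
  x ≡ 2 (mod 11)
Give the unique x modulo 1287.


Moduli 13, 9, 11 are pairwise coprime; by CRT there is a unique solution modulo M = 13 · 9 · 11 = 1287.
Solve pairwise, accumulating the modulus:
  Start with x ≡ 4 (mod 13).
  Combine with x ≡ 5 (mod 9): since gcd(13, 9) = 1, we get a unique residue mod 117.
    Write x = 4 + 13·t and substitute into x ≡ 5 (mod 9): 13·t ≡ 5 − 4 = 1 (mod 9).
    Reduce coefficients mod 9: 4·t ≡ 1 (mod 9).
    The inverse of 4 mod 9 is 7 (since 4·7 = 28 = 3·9 + 1), so t ≡ 7·1 = 7 ≡ 7 (mod 9).
    Then x = 4 + 13·7 = 95, valid modulo lcm(13, 9) = 117: x ≡ 95 (mod 117).
  Combine with x ≡ 2 (mod 11): since gcd(117, 11) = 1, we get a unique residue mod 1287.
    Write x = 95 + 117·t and substitute into x ≡ 2 (mod 11): 117·t ≡ 2 − 95 = -93 (mod 11).
    Reduce coefficients mod 11: 7·t ≡ 6 (mod 11).
    The inverse of 7 mod 11 is 8 (since 7·8 = 56 = 5·11 + 1), so t ≡ 8·6 = 48 ≡ 4 (mod 11).
    Then x = 95 + 117·4 = 563, valid modulo lcm(117, 11) = 1287: x ≡ 563 (mod 1287).
Verify: 563 mod 13 = 4 ✓, 563 mod 9 = 5 ✓, 563 mod 11 = 2 ✓.

x ≡ 563 (mod 1287).


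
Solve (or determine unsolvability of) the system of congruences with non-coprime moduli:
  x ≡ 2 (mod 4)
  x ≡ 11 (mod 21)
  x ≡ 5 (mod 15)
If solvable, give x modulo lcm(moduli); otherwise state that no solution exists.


Moduli 4, 21, 15 are not pairwise coprime, so CRT works modulo lcm(m_i) when all pairwise compatibility conditions hold.
Pairwise compatibility: gcd(m_i, m_j) must divide a_i - a_j for every pair.
Merge one congruence at a time:
  Start: x ≡ 2 (mod 4).
  Combine with x ≡ 11 (mod 21): gcd(4, 21) = 1; 11 - 2 = 9, which IS divisible by 1, so compatible.
    Write x = 2 + 4·t and substitute into x ≡ 11 (mod 21): 4·t ≡ 11 − 2 = 9 (mod 21).
    The inverse of 4 mod 21 is 16 (since 4·16 = 64 = 3·21 + 1), so t ≡ 16·9 = 144 ≡ 18 (mod 21).
    Then x = 2 + 4·18 = 74, valid modulo lcm(4, 21) = 84: x ≡ 74 (mod 84).
  Combine with x ≡ 5 (mod 15): gcd(84, 15) = 3; 5 - 74 = -69, which IS divisible by 3, so compatible.
    Write x = 74 + 84·t and substitute into x ≡ 5 (mod 15): 84·t ≡ 5 − 74 = -69 (mod 15).
    Divide the congruence (and modulus) by g = 3: 28·t ≡ -23 (mod 5).
    Reduce coefficients mod 5: 3·t ≡ 2 (mod 5).
    The inverse of 3 mod 5 is 2 (since 3·2 = 6 = 1·5 + 1), so t ≡ 2·2 = 4 ≡ 4 (mod 5).
    Then x = 74 + 84·4 = 410, valid modulo lcm(84, 15) = 420: x ≡ 410 (mod 420).
Verify: 410 mod 4 = 2, 410 mod 21 = 11, 410 mod 15 = 5.

x ≡ 410 (mod 420).


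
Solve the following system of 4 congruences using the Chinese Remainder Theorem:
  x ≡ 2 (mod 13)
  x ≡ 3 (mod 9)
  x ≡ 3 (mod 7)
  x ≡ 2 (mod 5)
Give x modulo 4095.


Product of moduli M = 13 · 9 · 7 · 5 = 4095.
Merge one congruence at a time:
  Start: x ≡ 2 (mod 13).
  Combine with x ≡ 3 (mod 9); new modulus lcm = 117.
    Write x = 2 + 13·t and substitute into x ≡ 3 (mod 9): 13·t ≡ 3 − 2 = 1 (mod 9).
    Reduce coefficients mod 9: 4·t ≡ 1 (mod 9).
    The inverse of 4 mod 9 is 7 (since 4·7 = 28 = 3·9 + 1), so t ≡ 7·1 = 7 ≡ 7 (mod 9).
    Then x = 2 + 13·7 = 93, valid modulo lcm(13, 9) = 117: x ≡ 93 (mod 117).
  Combine with x ≡ 3 (mod 7); new modulus lcm = 819.
    Write x = 93 + 117·t and substitute into x ≡ 3 (mod 7): 117·t ≡ 3 − 93 = -90 (mod 7).
    Reduce coefficients mod 7: 5·t ≡ 1 (mod 7).
    The inverse of 5 mod 7 is 3 (since 5·3 = 15 = 2·7 + 1), so t ≡ 3·1 = 3 ≡ 3 (mod 7).
    Then x = 93 + 117·3 = 444, valid modulo lcm(117, 7) = 819: x ≡ 444 (mod 819).
  Combine with x ≡ 2 (mod 5); new modulus lcm = 4095.
    Write x = 444 + 819·t and substitute into x ≡ 2 (mod 5): 819·t ≡ 2 − 444 = -442 (mod 5).
    Reduce coefficients mod 5: 4·t ≡ 3 (mod 5).
    The inverse of 4 mod 5 is 4 (since 4·4 = 16 = 3·5 + 1), so t ≡ 4·3 = 12 ≡ 2 (mod 5).
    Then x = 444 + 819·2 = 2082, valid modulo lcm(819, 5) = 4095: x ≡ 2082 (mod 4095).
Verify against each original: 2082 mod 13 = 2, 2082 mod 9 = 3, 2082 mod 7 = 3, 2082 mod 5 = 2.

x ≡ 2082 (mod 4095).


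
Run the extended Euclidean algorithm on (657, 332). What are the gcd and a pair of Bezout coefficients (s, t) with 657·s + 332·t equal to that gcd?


Euclidean algorithm on (657, 332) — divide until remainder is 0:
  657 = 1 · 332 + 325
  332 = 1 · 325 + 7
  325 = 46 · 7 + 3
  7 = 2 · 3 + 1
  3 = 3 · 1 + 0
gcd(657, 332) = 1.
Track Bezout coefficients alongside the remainders: start with r₀ = 657 = a·1 + b·0 (s = 1, t = 0) and r₁ = 332 = a·0 + b·1 (s = 0, t = 1); each new remainder r_{k+1} = r_{k-1} − q_k·r_k inherits s_{k+1} = s_{k-1} − q_k·s_k, t_{k+1} = t_{k-1} − q_k·t_k, so r_k = a·s_k + b·t_k at every step:
  q = 1: r = 325, s = 1 − 1·0 = 1, t = 0 − 1·1 = -1  (check: 657·1 + 332·(-1) = 325)
  q = 1: r = 7, s = 0 − 1·1 = -1, t = 1 − 1·(-1) = 2  (check: 657·(-1) + 332·2 = 7)
  q = 46: r = 3, s = 1 − 46·(-1) = 47, t = -1 − 46·2 = -93  (check: 657·47 + 332·(-93) = 3)
  q = 2: r = 1, s = -1 − 2·47 = -95, t = 2 − 2·(-93) = 188  (check: 657·(-95) + 332·188 = 1)
The row with r = 1 (the gcd) gives the Bezout coefficients s = -95, t = 188.
Result: 657 · (-95) + 332 · (188) = 1.

gcd(657, 332) = 1; s = -95, t = 188 (check: 657·(-95) + 332·188 = 1).


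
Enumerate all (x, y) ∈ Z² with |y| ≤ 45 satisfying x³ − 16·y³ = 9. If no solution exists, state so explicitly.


The equation is x³ - 16y³ = 9. For fixed y, x³ = 16·y³ + 9, so a solution requires the RHS to be a perfect cube.
Strategy: iterate y from -45 to 45, compute RHS = 16·y³ + 9, and check whether it is a (positive or negative) perfect cube.
Check small values of y:
  y = 0: RHS = 9 is not a perfect cube.
  y = 1: RHS = 25 is not a perfect cube.
  y = -1: RHS = -7 is not a perfect cube.
  y = 2: RHS = 137 is not a perfect cube.
  y = -2: RHS = -119 is not a perfect cube.
  y = 3: RHS = 441 is not a perfect cube.
  y = -3: RHS = -423 is not a perfect cube.
Continuing the search up to |y| = 45 finds no solutions either.
No (x, y) in the scanned range satisfies the equation.

No integer solutions with |y| ≤ 45.


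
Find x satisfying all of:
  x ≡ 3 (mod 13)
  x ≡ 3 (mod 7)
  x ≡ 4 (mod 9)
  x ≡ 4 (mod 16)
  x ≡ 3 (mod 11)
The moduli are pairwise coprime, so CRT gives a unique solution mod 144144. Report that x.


Product of moduli M = 13 · 7 · 9 · 16 · 11 = 144144.
Merge one congruence at a time:
  Start: x ≡ 3 (mod 13).
  Combine with x ≡ 3 (mod 7); new modulus lcm = 91.
    Write x = 3 + 13·t and substitute into x ≡ 3 (mod 7): 13·t ≡ 3 − 3 = 0 (mod 7).
    Reduce coefficients mod 7: 6·t ≡ 0 (mod 7).
    The inverse of 6 mod 7 is 6 (since 6·6 = 36 = 5·7 + 1), so t ≡ 6·0 = 0 ≡ 0 (mod 7).
    Then x = 3 + 13·0 = 3, valid modulo lcm(13, 7) = 91: x ≡ 3 (mod 91).
  Combine with x ≡ 4 (mod 9); new modulus lcm = 819.
    Write x = 3 + 91·t and substitute into x ≡ 4 (mod 9): 91·t ≡ 4 − 3 = 1 (mod 9).
    Reduce coefficients mod 9: 1·t ≡ 1 (mod 9).
    So t ≡ 1 (mod 9).
    Then x = 3 + 91·1 = 94, valid modulo lcm(91, 9) = 819: x ≡ 94 (mod 819).
  Combine with x ≡ 4 (mod 16); new modulus lcm = 13104.
    Write x = 94 + 819·t and substitute into x ≡ 4 (mod 16): 819·t ≡ 4 − 94 = -90 (mod 16).
    Reduce coefficients mod 16: 3·t ≡ 6 (mod 16).
    The inverse of 3 mod 16 is 11 (since 3·11 = 33 = 2·16 + 1), so t ≡ 11·6 = 66 ≡ 2 (mod 16).
    Then x = 94 + 819·2 = 1732, valid modulo lcm(819, 16) = 13104: x ≡ 1732 (mod 13104).
  Combine with x ≡ 3 (mod 11); new modulus lcm = 144144.
    Write x = 1732 + 13104·t and substitute into x ≡ 3 (mod 11): 13104·t ≡ 3 − 1732 = -1729 (mod 11).
    Reduce coefficients mod 11: 3·t ≡ 9 (mod 11).
    The inverse of 3 mod 11 is 4 (since 3·4 = 12 = 1·11 + 1), so t ≡ 4·9 = 36 ≡ 3 (mod 11).
    Then x = 1732 + 13104·3 = 41044, valid modulo lcm(13104, 11) = 144144: x ≡ 41044 (mod 144144).
Verify against each original: 41044 mod 13 = 3, 41044 mod 7 = 3, 41044 mod 9 = 4, 41044 mod 16 = 4, 41044 mod 11 = 3.

x ≡ 41044 (mod 144144).


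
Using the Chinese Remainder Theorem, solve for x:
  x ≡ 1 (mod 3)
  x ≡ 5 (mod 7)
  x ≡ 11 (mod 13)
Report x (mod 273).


Moduli 3, 7, 13 are pairwise coprime; by CRT there is a unique solution modulo M = 3 · 7 · 13 = 273.
Solve pairwise, accumulating the modulus:
  Start with x ≡ 1 (mod 3).
  Combine with x ≡ 5 (mod 7): since gcd(3, 7) = 1, we get a unique residue mod 21.
    Write x = 1 + 3·t and substitute into x ≡ 5 (mod 7): 3·t ≡ 5 − 1 = 4 (mod 7).
    The inverse of 3 mod 7 is 5 (since 3·5 = 15 = 2·7 + 1), so t ≡ 5·4 = 20 ≡ 6 (mod 7).
    Then x = 1 + 3·6 = 19, valid modulo lcm(3, 7) = 21: x ≡ 19 (mod 21).
  Combine with x ≡ 11 (mod 13): since gcd(21, 13) = 1, we get a unique residue mod 273.
    Write x = 19 + 21·t and substitute into x ≡ 11 (mod 13): 21·t ≡ 11 − 19 = -8 (mod 13).
    Reduce coefficients mod 13: 8·t ≡ 5 (mod 13).
    The inverse of 8 mod 13 is 5 (since 8·5 = 40 = 3·13 + 1), so t ≡ 5·5 = 25 ≡ 12 (mod 13).
    Then x = 19 + 21·12 = 271, valid modulo lcm(21, 13) = 273: x ≡ 271 (mod 273).
Verify: 271 mod 3 = 1 ✓, 271 mod 7 = 5 ✓, 271 mod 13 = 11 ✓.

x ≡ 271 (mod 273).


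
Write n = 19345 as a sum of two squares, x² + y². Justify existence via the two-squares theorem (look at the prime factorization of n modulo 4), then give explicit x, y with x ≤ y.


Step 1: Factor n = 19345 = 5 · 53 · 73.
Step 2: Check the mod-4 condition on each prime factor: 5 ≡ 1 (mod 4), exponent 1; 53 ≡ 1 (mod 4), exponent 1; 73 ≡ 1 (mod 4), exponent 1.
All primes ≡ 3 (mod 4) appear to even exponent (or don't appear), so by the two-squares theorem n IS expressible as a sum of two squares.
Step 3: Build a representation. Here n = 5 · 53 · 73 is a product of primes ≡ 1 (mod 4). Each prime p ≡ 1 (mod 4) is itself a sum of two squares; find a² by testing p − a² for a perfect square:
  5: 5 − 1² = 4 = 2² ⇒ 5 = 1² + 2².
  53: 53 − 1² = 52, 53 − 2² = 49 = 7² ⇒ 53 = 2² + 7².
  73: 73 − 1² = 72, 73 − 2² = 69, 73 − 3² = 64 = 8² ⇒ 73 = 3² + 8².
  Combine using the Brahmagupta–Fibonacci identity (a² + b²)(c² + d²) = (ac − bd)² + (ad + bc)² = (ac + bd)² + (ad − bc)²:
  5 · 53 = 265: from (1² + 2²)(2² + 7²), take (1·2 − 2·7, 1·7 + 2·2) = (2 − 14, 7 + 4) = (-12, 11); dropping signs (only squares matter) gives (12, 11); check 12² + 11² = 144 + 121 = 265 ✓.
  265 · 73 = 19345: from (12² + 11²)(3² + 8²), take (12·3 − 11·8, 12·8 + 11·3) = (36 − 88, 96 + 33) = (-52, 129); dropping signs (only squares matter) gives (52, 129); check 52² + 129² = 2704 + 16641 = 19345 ✓.
Step 4: Order so x ≤ y and verify: 52² + 129² = 2704 + 16641 = 19345 = n. ✓

n = 19345 = 52² + 129² (one valid representation with x ≤ y).


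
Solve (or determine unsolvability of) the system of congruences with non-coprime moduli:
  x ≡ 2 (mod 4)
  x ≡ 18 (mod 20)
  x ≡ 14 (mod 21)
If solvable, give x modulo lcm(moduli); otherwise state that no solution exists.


Moduli 4, 20, 21 are not pairwise coprime, so CRT works modulo lcm(m_i) when all pairwise compatibility conditions hold.
Pairwise compatibility: gcd(m_i, m_j) must divide a_i - a_j for every pair.
Merge one congruence at a time:
  Start: x ≡ 2 (mod 4).
  Combine with x ≡ 18 (mod 20): gcd(4, 20) = 4; 18 - 2 = 16, which IS divisible by 4, so compatible.
    Write x = 2 + 4·t and substitute into x ≡ 18 (mod 20): 4·t ≡ 18 − 2 = 16 (mod 20).
    Divide the congruence (and modulus) by g = 4: 1·t ≡ 4 (mod 5).
    So t ≡ 4 (mod 5).
    Then x = 2 + 4·4 = 18, valid modulo lcm(4, 20) = 20: x ≡ 18 (mod 20).
  Combine with x ≡ 14 (mod 21): gcd(20, 21) = 1; 14 - 18 = -4, which IS divisible by 1, so compatible.
    Write x = 18 + 20·t and substitute into x ≡ 14 (mod 21): 20·t ≡ 14 − 18 = -4 (mod 21).
    Reduce coefficients mod 21: 20·t ≡ 17 (mod 21).
    The inverse of 20 mod 21 is 20 (since 20·20 = 400 = 19·21 + 1), so t ≡ 20·17 = 340 ≡ 4 (mod 21).
    Then x = 18 + 20·4 = 98, valid modulo lcm(20, 21) = 420: x ≡ 98 (mod 420).
Verify: 98 mod 4 = 2, 98 mod 20 = 18, 98 mod 21 = 14.

x ≡ 98 (mod 420).


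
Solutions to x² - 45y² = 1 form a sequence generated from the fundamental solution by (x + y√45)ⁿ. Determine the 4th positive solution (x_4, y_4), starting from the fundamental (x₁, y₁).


Step 1: Find the fundamental solution (x₁, y₁) of x² - 45y² = 1.
  Expand √45 as a continued fraction. a₀ = ⌊√45⌋ = 6; iterate m_{k+1} = d_k·a_k − m_k, d_{k+1} = (45 − m_{k+1}²)/d_k, a_{k+1} = ⌊(a₀ + m_{k+1})/d_{k+1}⌋ (starting m₀ = 0, d₀ = 1), with convergents p_k = a_k·p_{k-1} + p_{k-2}, q_k = a_k·q_{k-1} + q_{k-2} (p₋₁ = 1, q₋₁ = 0):
  k = 0: a₀ = 6; p₀/q₀ = 6/1; p₀² − 45·q₀² = 36 − 45 = -9.
  k = 1: m = 6, d = 9, a = ⌊(6 + 6)/9⌋ = 1; p/q = (1·6 + 1)/(1·1 + 0) = 7/1; p² − 45·q² = 49 − 45 = 4.
  k = 2: m = 3, d = 4, a = ⌊(6 + 3)/4⌋ = 2; p/q = (2·7 + 6)/(2·1 + 1) = 20/3; p² − 45·q² = 400 − 405 = -5.
  k = 3: m = 5, d = 5, a = ⌊(6 + 5)/5⌋ = 2; p/q = (2·20 + 7)/(2·3 + 1) = 47/7; p² − 45·q² = 2209 − 2205 = 4.
  k = 4: m = 5, d = 4, a = ⌊(6 + 5)/4⌋ = 2; p/q = (2·47 + 20)/(2·7 + 3) = 114/17; p² − 45·q² = 12996 − 13005 = -9.
  k = 5: m = 3, d = 9, a = ⌊(6 + 3)/9⌋ = 1; p/q = (1·114 + 47)/(1·17 + 7) = 161/24; p² − 45·q² = 25921 − 25920 = 1.
  The first convergent with p² − 45·q² = 1 gives the fundamental solution (x₁, y₁) = (161, 24).
Step 2: Apply the recurrence (x_{n+1}, y_{n+1}) = (x₁x_n + 45y₁y_n, x₁y_n + y₁x_n) repeatedly.
  From (x_1, y_1) = (161, 24): x_2 = 161·161 + 45·24·24 = 51841; y_2 = 161·24 + 24·161 = 7728.
  From (x_2, y_2) = (51841, 7728): x_3 = 161·51841 + 45·24·7728 = 16692641; y_3 = 161·7728 + 24·51841 = 2488392.
  From (x_3, y_3) = (16692641, 2488392): x_4 = 161·16692641 + 45·24·2488392 = 5374978561; y_4 = 161·2488392 + 24·16692641 = 801254496.
Step 3: Verify x_4² - 45·y_4² = 28890394531209630721 - 28890394531209630720 = 1 (should be 1). ✓

(x_1, y_1) = (161, 24); (x_4, y_4) = (5374978561, 801254496).


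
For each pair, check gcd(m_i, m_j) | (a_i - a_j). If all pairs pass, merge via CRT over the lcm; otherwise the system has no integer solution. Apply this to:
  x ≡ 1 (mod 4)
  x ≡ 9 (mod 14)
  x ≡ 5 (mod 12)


Moduli 4, 14, 12 are not pairwise coprime, so CRT works modulo lcm(m_i) when all pairwise compatibility conditions hold.
Pairwise compatibility: gcd(m_i, m_j) must divide a_i - a_j for every pair.
Merge one congruence at a time:
  Start: x ≡ 1 (mod 4).
  Combine with x ≡ 9 (mod 14): gcd(4, 14) = 2; 9 - 1 = 8, which IS divisible by 2, so compatible.
    Write x = 1 + 4·t and substitute into x ≡ 9 (mod 14): 4·t ≡ 9 − 1 = 8 (mod 14).
    Divide the congruence (and modulus) by g = 2: 2·t ≡ 4 (mod 7).
    The inverse of 2 mod 7 is 4 (since 2·4 = 8 = 1·7 + 1), so t ≡ 4·4 = 16 ≡ 2 (mod 7).
    Then x = 1 + 4·2 = 9, valid modulo lcm(4, 14) = 28: x ≡ 9 (mod 28).
  Combine with x ≡ 5 (mod 12): gcd(28, 12) = 4; 5 - 9 = -4, which IS divisible by 4, so compatible.
    Write x = 9 + 28·t and substitute into x ≡ 5 (mod 12): 28·t ≡ 5 − 9 = -4 (mod 12).
    Divide the congruence (and modulus) by g = 4: 7·t ≡ -1 (mod 3).
    Reduce coefficients mod 3: 1·t ≡ 2 (mod 3).
    So t ≡ 2 (mod 3).
    Then x = 9 + 28·2 = 65, valid modulo lcm(28, 12) = 84: x ≡ 65 (mod 84).
Verify: 65 mod 4 = 1, 65 mod 14 = 9, 65 mod 12 = 5.

x ≡ 65 (mod 84).


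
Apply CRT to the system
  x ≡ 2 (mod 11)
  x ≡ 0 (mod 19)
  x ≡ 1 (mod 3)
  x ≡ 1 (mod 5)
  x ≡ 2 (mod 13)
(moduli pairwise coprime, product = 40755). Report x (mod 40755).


Product of moduli M = 11 · 19 · 3 · 5 · 13 = 40755.
Merge one congruence at a time:
  Start: x ≡ 2 (mod 11).
  Combine with x ≡ 0 (mod 19); new modulus lcm = 209.
    Write x = 2 + 11·t and substitute into x ≡ 0 (mod 19): 11·t ≡ 0 − 2 = -2 (mod 19).
    Reduce coefficients mod 19: 11·t ≡ 17 (mod 19).
    The inverse of 11 mod 19 is 7 (since 11·7 = 77 = 4·19 + 1), so t ≡ 7·17 = 119 ≡ 5 (mod 19).
    Then x = 2 + 11·5 = 57, valid modulo lcm(11, 19) = 209: x ≡ 57 (mod 209).
  Combine with x ≡ 1 (mod 3); new modulus lcm = 627.
    Write x = 57 + 209·t and substitute into x ≡ 1 (mod 3): 209·t ≡ 1 − 57 = -56 (mod 3).
    Reduce coefficients mod 3: 2·t ≡ 1 (mod 3).
    The inverse of 2 mod 3 is 2 (since 2·2 = 4 = 1·3 + 1), so t ≡ 2·1 = 2 ≡ 2 (mod 3).
    Then x = 57 + 209·2 = 475, valid modulo lcm(209, 3) = 627: x ≡ 475 (mod 627).
  Combine with x ≡ 1 (mod 5); new modulus lcm = 3135.
    Write x = 475 + 627·t and substitute into x ≡ 1 (mod 5): 627·t ≡ 1 − 475 = -474 (mod 5).
    Reduce coefficients mod 5: 2·t ≡ 1 (mod 5).
    The inverse of 2 mod 5 is 3 (since 2·3 = 6 = 1·5 + 1), so t ≡ 3·1 = 3 ≡ 3 (mod 5).
    Then x = 475 + 627·3 = 2356, valid modulo lcm(627, 5) = 3135: x ≡ 2356 (mod 3135).
  Combine with x ≡ 2 (mod 13); new modulus lcm = 40755.
    Write x = 2356 + 3135·t and substitute into x ≡ 2 (mod 13): 3135·t ≡ 2 − 2356 = -2354 (mod 13).
    Reduce coefficients mod 13: 2·t ≡ 12 (mod 13).
    The inverse of 2 mod 13 is 7 (since 2·7 = 14 = 1·13 + 1), so t ≡ 7·12 = 84 ≡ 6 (mod 13).
    Then x = 2356 + 3135·6 = 21166, valid modulo lcm(3135, 13) = 40755: x ≡ 21166 (mod 40755).
Verify against each original: 21166 mod 11 = 2, 21166 mod 19 = 0, 21166 mod 3 = 1, 21166 mod 5 = 1, 21166 mod 13 = 2.

x ≡ 21166 (mod 40755).


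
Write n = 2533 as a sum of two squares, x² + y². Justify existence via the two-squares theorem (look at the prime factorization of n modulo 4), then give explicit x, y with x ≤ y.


Step 1: Factor n = 2533 = 17 · 149.
Step 2: Check the mod-4 condition on each prime factor: 17 ≡ 1 (mod 4), exponent 1; 149 ≡ 1 (mod 4), exponent 1.
All primes ≡ 3 (mod 4) appear to even exponent (or don't appear), so by the two-squares theorem n IS expressible as a sum of two squares.
Step 3: Build a representation. Here n = 17 · 149 is a product of primes ≡ 1 (mod 4). Each prime p ≡ 1 (mod 4) is itself a sum of two squares; find a² by testing p − a² for a perfect square:
  17: 17 − 1² = 16 = 4² ⇒ 17 = 1² + 4².
  149: 149 − 1² = 148, 149 − 2² = 145, 149 − 3² = 140, 149 − 4² = 133, 149 − 5² = 124, 149 − 6² = 113, 149 − 7² = 100 = 10² ⇒ 149 = 7² + 10².
  Combine using the Brahmagupta–Fibonacci identity (a² + b²)(c² + d²) = (ac − bd)² + (ad + bc)² = (ac + bd)² + (ad − bc)²:
  17 · 149 = 2533: from (1² + 4²)(7² + 10²), take (1·7 − 4·10, 1·10 + 4·7) = (7 − 40, 10 + 28) = (-33, 38); dropping signs (only squares matter) gives (33, 38); check 33² + 38² = 1089 + 1444 = 2533 ✓.
Step 4: Order so x ≤ y and verify: 33² + 38² = 1089 + 1444 = 2533 = n. ✓

n = 2533 = 33² + 38² (one valid representation with x ≤ y).


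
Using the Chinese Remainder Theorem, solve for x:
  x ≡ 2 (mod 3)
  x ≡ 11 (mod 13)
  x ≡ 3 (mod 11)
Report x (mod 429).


Moduli 3, 13, 11 are pairwise coprime; by CRT there is a unique solution modulo M = 3 · 13 · 11 = 429.
Solve pairwise, accumulating the modulus:
  Start with x ≡ 2 (mod 3).
  Combine with x ≡ 11 (mod 13): since gcd(3, 13) = 1, we get a unique residue mod 39.
    Write x = 2 + 3·t and substitute into x ≡ 11 (mod 13): 3·t ≡ 11 − 2 = 9 (mod 13).
    The inverse of 3 mod 13 is 9 (since 3·9 = 27 = 2·13 + 1), so t ≡ 9·9 = 81 ≡ 3 (mod 13).
    Then x = 2 + 3·3 = 11, valid modulo lcm(3, 13) = 39: x ≡ 11 (mod 39).
  Combine with x ≡ 3 (mod 11): since gcd(39, 11) = 1, we get a unique residue mod 429.
    Write x = 11 + 39·t and substitute into x ≡ 3 (mod 11): 39·t ≡ 3 − 11 = -8 (mod 11).
    Reduce coefficients mod 11: 6·t ≡ 3 (mod 11).
    The inverse of 6 mod 11 is 2 (since 6·2 = 12 = 1·11 + 1), so t ≡ 2·3 = 6 ≡ 6 (mod 11).
    Then x = 11 + 39·6 = 245, valid modulo lcm(39, 11) = 429: x ≡ 245 (mod 429).
Verify: 245 mod 3 = 2 ✓, 245 mod 13 = 11 ✓, 245 mod 11 = 3 ✓.

x ≡ 245 (mod 429).


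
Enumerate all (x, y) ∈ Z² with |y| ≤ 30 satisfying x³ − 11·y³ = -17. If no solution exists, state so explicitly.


The equation is x³ - 11y³ = -17. For fixed y, x³ = 11·y³ − 17, so a solution requires the RHS to be a perfect cube.
Strategy: iterate y from -30 to 30, compute RHS = 11·y³ − 17, and check whether it is a (positive or negative) perfect cube.
Check small values of y:
  y = 0: RHS = -17 is not a perfect cube.
  y = 1: RHS = -6 is not a perfect cube.
  y = -1: RHS = -28 is not a perfect cube.
  y = 2: RHS = 71 is not a perfect cube.
  y = -2: RHS = -105 is not a perfect cube.
  y = 3: RHS = 280 is not a perfect cube.
  y = -3: RHS = -314 is not a perfect cube.
Continuing the search up to |y| = 30 finds no solutions either.
No (x, y) in the scanned range satisfies the equation.

No integer solutions with |y| ≤ 30.


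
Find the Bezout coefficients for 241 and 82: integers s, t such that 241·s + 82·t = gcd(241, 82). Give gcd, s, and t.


Euclidean algorithm on (241, 82) — divide until remainder is 0:
  241 = 2 · 82 + 77
  82 = 1 · 77 + 5
  77 = 15 · 5 + 2
  5 = 2 · 2 + 1
  2 = 2 · 1 + 0
gcd(241, 82) = 1.
Track Bezout coefficients alongside the remainders: start with r₀ = 241 = a·1 + b·0 (s = 1, t = 0) and r₁ = 82 = a·0 + b·1 (s = 0, t = 1); each new remainder r_{k+1} = r_{k-1} − q_k·r_k inherits s_{k+1} = s_{k-1} − q_k·s_k, t_{k+1} = t_{k-1} − q_k·t_k, so r_k = a·s_k + b·t_k at every step:
  q = 2: r = 77, s = 1 − 2·0 = 1, t = 0 − 2·1 = -2  (check: 241·1 + 82·(-2) = 77)
  q = 1: r = 5, s = 0 − 1·1 = -1, t = 1 − 1·(-2) = 3  (check: 241·(-1) + 82·3 = 5)
  q = 15: r = 2, s = 1 − 15·(-1) = 16, t = -2 − 15·3 = -47  (check: 241·16 + 82·(-47) = 2)
  q = 2: r = 1, s = -1 − 2·16 = -33, t = 3 − 2·(-47) = 97  (check: 241·(-33) + 82·97 = 1)
The row with r = 1 (the gcd) gives the Bezout coefficients s = -33, t = 97.
Result: 241 · (-33) + 82 · (97) = 1.

gcd(241, 82) = 1; s = -33, t = 97 (check: 241·(-33) + 82·97 = 1).


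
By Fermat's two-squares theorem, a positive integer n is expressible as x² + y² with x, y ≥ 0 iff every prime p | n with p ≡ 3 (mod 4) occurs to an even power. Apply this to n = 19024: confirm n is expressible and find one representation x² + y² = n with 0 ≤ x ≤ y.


Step 1: Factor n = 19024 = 2^4 · 29 · 41.
Step 2: Check the mod-4 condition on each prime factor: 2 = 2 (special); 29 ≡ 1 (mod 4), exponent 1; 41 ≡ 1 (mod 4), exponent 1.
All primes ≡ 3 (mod 4) appear to even exponent (or don't appear), so by the two-squares theorem n IS expressible as a sum of two squares.
Step 3: Build a representation. Group n = k² · m with k = 4 and m = 29 · 41 = 1189 (a product of primes ≡ 1 (mod 4)); a representation of m scales to one of n via (k·x)² + (k·y)² = k²(x² + y²). Each prime p ≡ 1 (mod 4) is itself a sum of two squares; find a² by testing p − a² for a perfect square:
  29: 29 − 1² = 28, 29 − 2² = 25 = 5² ⇒ 29 = 2² + 5².
  41: 41 − 1² = 40, 41 − 2² = 37, 41 − 3² = 32, 41 − 4² = 25 = 5² ⇒ 41 = 4² + 5².
  Combine using the Brahmagupta–Fibonacci identity (a² + b²)(c² + d²) = (ac − bd)² + (ad + bc)² = (ac + bd)² + (ad − bc)²:
  29 · 41 = 1189: from (2² + 5²)(4² + 5²), take (2·4 − 5·5, 2·5 + 5·4) = (8 − 25, 10 + 20) = (-17, 30); dropping signs (only squares matter) gives (17, 30); check 17² + 30² = 289 + 900 = 1189 ✓.
  Scale by k = 4: (4·17, 4·30) = (68, 120).
Step 4: Order so x ≤ y and verify: 68² + 120² = 4624 + 14400 = 19024 = n. ✓

n = 19024 = 68² + 120² (one valid representation with x ≤ y).


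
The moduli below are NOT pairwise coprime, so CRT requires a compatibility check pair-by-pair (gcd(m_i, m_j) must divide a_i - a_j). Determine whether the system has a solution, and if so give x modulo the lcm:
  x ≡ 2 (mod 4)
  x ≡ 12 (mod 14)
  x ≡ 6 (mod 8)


Moduli 4, 14, 8 are not pairwise coprime, so CRT works modulo lcm(m_i) when all pairwise compatibility conditions hold.
Pairwise compatibility: gcd(m_i, m_j) must divide a_i - a_j for every pair.
Merge one congruence at a time:
  Start: x ≡ 2 (mod 4).
  Combine with x ≡ 12 (mod 14): gcd(4, 14) = 2; 12 - 2 = 10, which IS divisible by 2, so compatible.
    Write x = 2 + 4·t and substitute into x ≡ 12 (mod 14): 4·t ≡ 12 − 2 = 10 (mod 14).
    Divide the congruence (and modulus) by g = 2: 2·t ≡ 5 (mod 7).
    The inverse of 2 mod 7 is 4 (since 2·4 = 8 = 1·7 + 1), so t ≡ 4·5 = 20 ≡ 6 (mod 7).
    Then x = 2 + 4·6 = 26, valid modulo lcm(4, 14) = 28: x ≡ 26 (mod 28).
  Combine with x ≡ 6 (mod 8): gcd(28, 8) = 4; 6 - 26 = -20, which IS divisible by 4, so compatible.
    Write x = 26 + 28·t and substitute into x ≡ 6 (mod 8): 28·t ≡ 6 − 26 = -20 (mod 8).
    Divide the congruence (and modulus) by g = 4: 7·t ≡ -5 (mod 2).
    Reduce coefficients mod 2: 1·t ≡ 1 (mod 2).
    So t ≡ 1 (mod 2).
    Then x = 26 + 28·1 = 54, valid modulo lcm(28, 8) = 56: x ≡ 54 (mod 56).
Verify: 54 mod 4 = 2, 54 mod 14 = 12, 54 mod 8 = 6.

x ≡ 54 (mod 56).


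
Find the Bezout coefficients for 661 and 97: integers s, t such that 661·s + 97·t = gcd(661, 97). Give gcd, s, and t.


Euclidean algorithm on (661, 97) — divide until remainder is 0:
  661 = 6 · 97 + 79
  97 = 1 · 79 + 18
  79 = 4 · 18 + 7
  18 = 2 · 7 + 4
  7 = 1 · 4 + 3
  4 = 1 · 3 + 1
  3 = 3 · 1 + 0
gcd(661, 97) = 1.
Track Bezout coefficients alongside the remainders: start with r₀ = 661 = a·1 + b·0 (s = 1, t = 0) and r₁ = 97 = a·0 + b·1 (s = 0, t = 1); each new remainder r_{k+1} = r_{k-1} − q_k·r_k inherits s_{k+1} = s_{k-1} − q_k·s_k, t_{k+1} = t_{k-1} − q_k·t_k, so r_k = a·s_k + b·t_k at every step:
  q = 6: r = 79, s = 1 − 6·0 = 1, t = 0 − 6·1 = -6  (check: 661·1 + 97·(-6) = 79)
  q = 1: r = 18, s = 0 − 1·1 = -1, t = 1 − 1·(-6) = 7  (check: 661·(-1) + 97·7 = 18)
  q = 4: r = 7, s = 1 − 4·(-1) = 5, t = -6 − 4·7 = -34  (check: 661·5 + 97·(-34) = 7)
  q = 2: r = 4, s = -1 − 2·5 = -11, t = 7 − 2·(-34) = 75  (check: 661·(-11) + 97·75 = 4)
  q = 1: r = 3, s = 5 − 1·(-11) = 16, t = -34 − 1·75 = -109  (check: 661·16 + 97·(-109) = 3)
  q = 1: r = 1, s = -11 − 1·16 = -27, t = 75 − 1·(-109) = 184  (check: 661·(-27) + 97·184 = 1)
The row with r = 1 (the gcd) gives the Bezout coefficients s = -27, t = 184.
Result: 661 · (-27) + 97 · (184) = 1.

gcd(661, 97) = 1; s = -27, t = 184 (check: 661·(-27) + 97·184 = 1).
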